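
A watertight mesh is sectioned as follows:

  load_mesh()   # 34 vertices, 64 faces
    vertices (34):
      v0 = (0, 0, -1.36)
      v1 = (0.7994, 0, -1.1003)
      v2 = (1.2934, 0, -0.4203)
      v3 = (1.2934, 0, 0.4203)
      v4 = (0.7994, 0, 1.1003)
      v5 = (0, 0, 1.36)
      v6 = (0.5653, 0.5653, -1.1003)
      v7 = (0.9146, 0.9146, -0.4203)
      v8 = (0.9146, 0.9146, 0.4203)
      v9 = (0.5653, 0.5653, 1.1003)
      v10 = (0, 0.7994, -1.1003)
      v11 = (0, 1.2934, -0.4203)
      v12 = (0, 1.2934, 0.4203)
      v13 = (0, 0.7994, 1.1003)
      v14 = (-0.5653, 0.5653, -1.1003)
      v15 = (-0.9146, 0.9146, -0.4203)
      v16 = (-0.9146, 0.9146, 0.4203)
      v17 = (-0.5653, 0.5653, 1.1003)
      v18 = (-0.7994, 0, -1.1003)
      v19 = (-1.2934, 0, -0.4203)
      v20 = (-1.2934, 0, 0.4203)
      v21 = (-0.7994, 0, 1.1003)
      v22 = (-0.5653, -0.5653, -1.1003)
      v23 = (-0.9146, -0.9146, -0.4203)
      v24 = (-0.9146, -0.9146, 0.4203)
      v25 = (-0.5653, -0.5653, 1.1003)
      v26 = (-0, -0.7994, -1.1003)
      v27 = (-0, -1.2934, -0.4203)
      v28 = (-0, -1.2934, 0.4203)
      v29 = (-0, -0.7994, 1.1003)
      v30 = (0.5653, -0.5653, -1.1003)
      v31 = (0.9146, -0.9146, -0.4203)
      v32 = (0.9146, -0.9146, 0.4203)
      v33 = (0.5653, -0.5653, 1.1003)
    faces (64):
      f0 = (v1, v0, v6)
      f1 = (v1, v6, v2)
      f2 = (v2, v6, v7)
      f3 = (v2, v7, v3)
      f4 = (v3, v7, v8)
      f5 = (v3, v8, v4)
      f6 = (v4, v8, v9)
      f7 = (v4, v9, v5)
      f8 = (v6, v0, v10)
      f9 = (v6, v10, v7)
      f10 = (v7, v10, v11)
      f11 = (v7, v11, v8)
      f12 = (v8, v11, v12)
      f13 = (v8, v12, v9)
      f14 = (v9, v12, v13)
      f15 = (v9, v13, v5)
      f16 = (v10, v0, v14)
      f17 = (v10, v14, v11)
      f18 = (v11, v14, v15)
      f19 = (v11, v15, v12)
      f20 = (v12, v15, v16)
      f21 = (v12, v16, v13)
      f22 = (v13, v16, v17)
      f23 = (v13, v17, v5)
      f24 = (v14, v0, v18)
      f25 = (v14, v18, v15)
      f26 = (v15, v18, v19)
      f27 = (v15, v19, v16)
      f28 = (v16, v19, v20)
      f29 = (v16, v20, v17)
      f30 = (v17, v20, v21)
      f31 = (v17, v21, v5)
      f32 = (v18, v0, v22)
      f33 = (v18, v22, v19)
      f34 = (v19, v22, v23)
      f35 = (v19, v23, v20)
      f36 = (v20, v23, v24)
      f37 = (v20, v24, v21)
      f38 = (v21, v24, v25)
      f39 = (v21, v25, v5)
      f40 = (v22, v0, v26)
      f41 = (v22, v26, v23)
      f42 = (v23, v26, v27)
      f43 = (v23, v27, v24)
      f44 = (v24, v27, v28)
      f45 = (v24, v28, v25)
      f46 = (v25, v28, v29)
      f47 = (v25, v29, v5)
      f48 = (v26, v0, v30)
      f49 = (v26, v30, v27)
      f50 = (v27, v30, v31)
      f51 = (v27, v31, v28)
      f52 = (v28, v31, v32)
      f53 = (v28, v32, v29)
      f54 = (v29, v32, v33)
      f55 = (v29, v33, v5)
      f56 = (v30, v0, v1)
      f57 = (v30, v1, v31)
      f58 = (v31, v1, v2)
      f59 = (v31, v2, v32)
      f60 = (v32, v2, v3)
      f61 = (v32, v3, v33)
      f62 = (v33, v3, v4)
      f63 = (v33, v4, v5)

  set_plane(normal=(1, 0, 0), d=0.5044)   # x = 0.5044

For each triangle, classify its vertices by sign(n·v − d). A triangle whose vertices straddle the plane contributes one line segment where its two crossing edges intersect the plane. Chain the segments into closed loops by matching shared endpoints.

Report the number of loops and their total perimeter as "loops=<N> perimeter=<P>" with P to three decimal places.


Straddling triangles (20 of 64):
  (v1,v0,v6) [+-+] → (0.5044, 0, -1.19614)–(0.5044, 0.5044, -1.12828)  len=0.5089
  (v4,v9,v5) [++-] → (0.5044, 0.5044, 1.12828)–(0.5044, 0, 1.19614)  len=0.5089
  (v6,v0,v10) [+--] → (0.5044, 0.5044, -1.12828)–(0.5044, 0.59052, -1.1003)  len=0.0906
  (v6,v10,v7) [+-+] → (0.5044, 0.59052, -1.1003)–(0.5044, 0.862933, -0.725281)  len=0.4635
  (v7,v10,v11) [+--] → (0.5044, 0.862933, -0.725281)–(0.5044, 1.08449, -0.4203)  len=0.3770
  (v7,v11,v8) [+-+] → (0.5044, 1.08449, -0.4203)–(0.5044, 1.08449, 0.0432892)  len=0.4636
  (v8,v11,v12) [+--] → (0.5044, 1.08449, 0.0432892)–(0.5044, 1.08449, 0.4203)  len=0.3770
  (v8,v12,v9) [+-+] → (0.5044, 1.08449, 0.4203)–(0.5044, 0.643739, 1.02704)  len=0.7499
  (v9,v12,v13) [+--] → (0.5044, 0.643739, 1.02704)–(0.5044, 0.59052, 1.1003)  len=0.0905
  (v9,v13,v5) [+--] → (0.5044, 0.59052, 1.1003)–(0.5044, 0.5044, 1.12828)  len=0.0906
  (v26,v0,v30) [--+] → (0.5044, -0.5044, -1.12828)–(0.5044, -0.59052, -1.1003)  len=0.0906
  (v26,v30,v27) [-+-] → (0.5044, -0.59052, -1.1003)–(0.5044, -0.643739, -1.02704)  len=0.0905
  (v27,v30,v31) [-++] → (0.5044, -0.643739, -1.02704)–(0.5044, -1.08449, -0.4203)  len=0.7499
  (v27,v31,v28) [-+-] → (0.5044, -1.08449, -0.4203)–(0.5044, -1.08449, -0.0432892)  len=0.3770
  (v28,v31,v32) [-++] → (0.5044, -1.08449, -0.0432892)–(0.5044, -1.08449, 0.4203)  len=0.4636
  (v28,v32,v29) [-+-] → (0.5044, -1.08449, 0.4203)–(0.5044, -0.862933, 0.725281)  len=0.3770
  (v29,v32,v33) [-++] → (0.5044, -0.862933, 0.725281)–(0.5044, -0.59052, 1.1003)  len=0.4635
  (v29,v33,v5) [-+-] → (0.5044, -0.59052, 1.1003)–(0.5044, -0.5044, 1.12828)  len=0.0906
  (v30,v0,v1) [+-+] → (0.5044, -0.5044, -1.12828)–(0.5044, 0, -1.19614)  len=0.5089
  (v33,v4,v5) [++-] → (0.5044, 0, 1.19614)–(0.5044, -0.5044, 1.12828)  len=0.5089

Chained into 1 loop(s):
  loop 1: 20 segments, perimeter = 7.4411
Total perimeter = 7.441

loops=1 perimeter=7.441


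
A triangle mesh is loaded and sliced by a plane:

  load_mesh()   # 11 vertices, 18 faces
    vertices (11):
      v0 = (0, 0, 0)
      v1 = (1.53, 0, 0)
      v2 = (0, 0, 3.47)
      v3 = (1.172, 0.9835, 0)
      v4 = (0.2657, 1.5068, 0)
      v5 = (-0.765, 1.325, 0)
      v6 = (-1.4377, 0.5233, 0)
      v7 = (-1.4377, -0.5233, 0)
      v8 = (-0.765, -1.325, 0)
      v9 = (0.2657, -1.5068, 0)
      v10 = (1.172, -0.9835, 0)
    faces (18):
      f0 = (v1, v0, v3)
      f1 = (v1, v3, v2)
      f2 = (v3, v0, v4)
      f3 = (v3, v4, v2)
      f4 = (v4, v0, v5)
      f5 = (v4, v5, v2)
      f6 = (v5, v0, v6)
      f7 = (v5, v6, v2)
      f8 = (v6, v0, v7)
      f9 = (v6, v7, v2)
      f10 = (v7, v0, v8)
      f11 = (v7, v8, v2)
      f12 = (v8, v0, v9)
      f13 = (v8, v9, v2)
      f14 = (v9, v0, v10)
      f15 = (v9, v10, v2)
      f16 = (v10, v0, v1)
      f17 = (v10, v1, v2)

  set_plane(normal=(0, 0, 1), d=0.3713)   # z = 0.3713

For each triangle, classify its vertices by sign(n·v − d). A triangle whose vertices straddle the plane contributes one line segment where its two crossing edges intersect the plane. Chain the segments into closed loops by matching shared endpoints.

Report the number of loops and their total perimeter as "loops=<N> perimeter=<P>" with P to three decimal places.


Straddling triangles (9 of 18):
  (v1,v3,v2) [--+] → (1.04659, 0.878263, 0.3713)–(1.36629, 0, 0.3713)  len=0.9346
  (v3,v4,v2) [--+] → (0.237269, 1.34557, 0.3713)–(1.04659, 0.878263, 0.3713)  len=0.9345
  (v4,v5,v2) [--+] → (-0.683143, 1.18322, 0.3713)–(0.237269, 1.34557, 0.3713)  len=0.9346
  (v5,v6,v2) [--+] → (-1.28386, 0.467305, 0.3713)–(-0.683143, 1.18322, 0.3713)  len=0.9346
  (v6,v7,v2) [--+] → (-1.28386, -0.467305, 0.3713)–(-1.28386, 0.467305, 0.3713)  len=0.9346
  (v7,v8,v2) [--+] → (-0.683143, -1.18322, 0.3713)–(-1.28386, -0.467305, 0.3713)  len=0.9346
  (v8,v9,v2) [--+] → (0.237269, -1.34557, 0.3713)–(-0.683143, -1.18322, 0.3713)  len=0.9346
  (v9,v10,v2) [--+] → (1.04659, -0.878263, 0.3713)–(0.237269, -1.34557, 0.3713)  len=0.9345
  (v10,v1,v2) [--+] → (1.36629, 0, 0.3713)–(1.04659, -0.878263, 0.3713)  len=0.9346

Chained into 1 loop(s):
  loop 1: 9 segments, perimeter = 8.4113
Total perimeter = 8.411

loops=1 perimeter=8.411


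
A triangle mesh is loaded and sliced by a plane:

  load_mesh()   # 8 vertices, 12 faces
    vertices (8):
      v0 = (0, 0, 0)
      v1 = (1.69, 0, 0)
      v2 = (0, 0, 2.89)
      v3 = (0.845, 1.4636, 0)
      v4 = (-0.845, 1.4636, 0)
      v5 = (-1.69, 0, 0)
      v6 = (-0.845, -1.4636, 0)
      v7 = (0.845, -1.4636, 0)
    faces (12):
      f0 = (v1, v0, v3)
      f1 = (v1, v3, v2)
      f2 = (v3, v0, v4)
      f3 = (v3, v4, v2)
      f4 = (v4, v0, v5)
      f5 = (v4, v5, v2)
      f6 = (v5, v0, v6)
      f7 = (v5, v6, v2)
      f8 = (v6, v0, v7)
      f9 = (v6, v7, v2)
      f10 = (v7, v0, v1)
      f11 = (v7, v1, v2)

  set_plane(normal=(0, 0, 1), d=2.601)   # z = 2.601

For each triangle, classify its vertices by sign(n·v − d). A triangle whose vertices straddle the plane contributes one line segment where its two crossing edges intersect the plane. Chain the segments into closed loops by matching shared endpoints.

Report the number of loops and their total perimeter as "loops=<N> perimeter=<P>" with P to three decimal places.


Straddling triangles (6 of 12):
  (v1,v3,v2) [--+] → (0.0845, 0.14636, 2.601)–(0.169, 0, 2.601)  len=0.1690
  (v3,v4,v2) [--+] → (-0.0845, 0.14636, 2.601)–(0.0845, 0.14636, 2.601)  len=0.1690
  (v4,v5,v2) [--+] → (-0.169, 0, 2.601)–(-0.0845, 0.14636, 2.601)  len=0.1690
  (v5,v6,v2) [--+] → (-0.0845, -0.14636, 2.601)–(-0.169, 0, 2.601)  len=0.1690
  (v6,v7,v2) [--+] → (0.0845, -0.14636, 2.601)–(-0.0845, -0.14636, 2.601)  len=0.1690
  (v7,v1,v2) [--+] → (0.169, 0, 2.601)–(0.0845, -0.14636, 2.601)  len=0.1690

Chained into 1 loop(s):
  loop 1: 6 segments, perimeter = 1.0140
Total perimeter = 1.014

loops=1 perimeter=1.014


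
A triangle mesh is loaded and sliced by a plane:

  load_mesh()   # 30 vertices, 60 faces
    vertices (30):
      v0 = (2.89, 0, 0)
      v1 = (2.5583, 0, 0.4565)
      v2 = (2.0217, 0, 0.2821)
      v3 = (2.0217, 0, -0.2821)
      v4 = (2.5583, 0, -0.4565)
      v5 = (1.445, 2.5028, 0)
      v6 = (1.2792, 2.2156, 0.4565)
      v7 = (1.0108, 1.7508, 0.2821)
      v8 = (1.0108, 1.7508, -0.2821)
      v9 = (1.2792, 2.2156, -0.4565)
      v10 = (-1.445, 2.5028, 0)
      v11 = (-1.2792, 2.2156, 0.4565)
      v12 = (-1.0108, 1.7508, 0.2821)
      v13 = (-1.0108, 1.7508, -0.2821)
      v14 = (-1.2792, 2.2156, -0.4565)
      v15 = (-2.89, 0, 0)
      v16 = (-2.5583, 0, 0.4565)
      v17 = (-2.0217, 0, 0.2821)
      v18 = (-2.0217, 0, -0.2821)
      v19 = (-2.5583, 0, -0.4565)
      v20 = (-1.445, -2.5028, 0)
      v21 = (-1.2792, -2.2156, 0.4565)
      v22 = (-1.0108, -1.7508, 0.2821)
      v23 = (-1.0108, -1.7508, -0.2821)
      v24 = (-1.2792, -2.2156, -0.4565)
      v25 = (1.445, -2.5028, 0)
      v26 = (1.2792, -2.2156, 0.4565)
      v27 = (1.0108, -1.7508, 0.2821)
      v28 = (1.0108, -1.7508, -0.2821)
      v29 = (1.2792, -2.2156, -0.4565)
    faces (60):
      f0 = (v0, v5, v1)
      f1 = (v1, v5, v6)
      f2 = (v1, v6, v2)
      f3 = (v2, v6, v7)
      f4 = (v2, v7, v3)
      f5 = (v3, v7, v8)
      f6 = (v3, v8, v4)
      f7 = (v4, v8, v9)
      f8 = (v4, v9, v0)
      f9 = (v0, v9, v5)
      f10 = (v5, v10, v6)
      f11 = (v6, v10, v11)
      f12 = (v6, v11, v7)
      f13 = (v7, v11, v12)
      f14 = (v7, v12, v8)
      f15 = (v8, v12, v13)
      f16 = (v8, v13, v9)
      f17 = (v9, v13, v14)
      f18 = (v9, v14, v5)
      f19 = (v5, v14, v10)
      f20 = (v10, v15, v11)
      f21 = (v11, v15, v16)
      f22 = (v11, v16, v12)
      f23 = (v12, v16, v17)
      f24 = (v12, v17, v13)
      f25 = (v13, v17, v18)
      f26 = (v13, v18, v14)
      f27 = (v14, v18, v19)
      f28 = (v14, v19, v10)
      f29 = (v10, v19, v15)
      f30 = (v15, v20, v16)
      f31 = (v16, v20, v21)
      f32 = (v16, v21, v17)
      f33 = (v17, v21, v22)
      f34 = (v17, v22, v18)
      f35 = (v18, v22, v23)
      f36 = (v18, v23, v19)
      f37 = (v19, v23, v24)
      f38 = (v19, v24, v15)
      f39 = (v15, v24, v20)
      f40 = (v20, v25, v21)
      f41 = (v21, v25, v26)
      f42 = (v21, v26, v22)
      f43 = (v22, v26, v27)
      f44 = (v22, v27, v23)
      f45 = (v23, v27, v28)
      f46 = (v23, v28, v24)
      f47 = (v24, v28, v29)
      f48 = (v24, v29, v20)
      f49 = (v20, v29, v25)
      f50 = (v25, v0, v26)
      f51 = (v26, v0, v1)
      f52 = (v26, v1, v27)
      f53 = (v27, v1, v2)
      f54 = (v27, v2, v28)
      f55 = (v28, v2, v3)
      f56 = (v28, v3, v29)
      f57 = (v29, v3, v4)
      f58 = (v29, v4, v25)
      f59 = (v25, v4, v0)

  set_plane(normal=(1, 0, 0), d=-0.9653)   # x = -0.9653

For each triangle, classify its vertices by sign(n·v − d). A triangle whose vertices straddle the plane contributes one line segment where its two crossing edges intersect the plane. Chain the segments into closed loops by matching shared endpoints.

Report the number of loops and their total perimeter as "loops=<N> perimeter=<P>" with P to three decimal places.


loops=2 perimeter=5.271

Straddling triangles (20 of 60):
  (v5,v10,v6) [+-+] → (-0.9653, 2.5028, 0)–(-0.9653, 2.45223, 0.0803844)  len=0.0950
  (v6,v10,v11) [+--] → (-0.9653, 2.45223, 0.0803844)–(-0.9653, 2.2156, 0.4565)  len=0.4444
  (v6,v11,v7) [+-+] → (-0.9653, 2.2156, 0.4565)–(-0.9653, 2.15189, 0.432594)  len=0.0680
  (v7,v11,v12) [+--] → (-0.9653, 2.15189, 0.432594)–(-0.9653, 1.7508, 0.2821)  len=0.4284
  (v7,v12,v8) [+-+] → (-0.9653, 1.7508, 0.2821)–(-0.9653, 1.7508, 0.269402)  len=0.0127
  (v8,v12,v13) [+--] → (-0.9653, 1.7508, 0.269402)–(-0.9653, 1.7508, -0.2821)  len=0.5515
  (v8,v13,v9) [+-+] → (-0.9653, 1.7508, -0.2821)–(-0.9653, 1.76004, -0.285565)  len=0.0099
  (v9,v13,v14) [+--] → (-0.9653, 1.76004, -0.285565)–(-0.9653, 2.2156, -0.4565)  len=0.4866
  (v9,v14,v5) [+-+] → (-0.9653, 2.2156, -0.4565)–(-0.9653, 2.24869, -0.403899)  len=0.0621
  (v5,v14,v10) [+--] → (-0.9653, 2.24869, -0.403899)–(-0.9653, 2.5028, 0)  len=0.4772
  (v20,v25,v21) [-+-] → (-0.9653, -2.5028, 0)–(-0.9653, -2.24869, 0.403899)  len=0.4772
  (v21,v25,v26) [-++] → (-0.9653, -2.24869, 0.403899)–(-0.9653, -2.2156, 0.4565)  len=0.0621
  (v21,v26,v22) [-+-] → (-0.9653, -2.2156, 0.4565)–(-0.9653, -1.76004, 0.285565)  len=0.4866
  (v22,v26,v27) [-++] → (-0.9653, -1.76004, 0.285565)–(-0.9653, -1.7508, 0.2821)  len=0.0099
  (v22,v27,v23) [-+-] → (-0.9653, -1.7508, 0.2821)–(-0.9653, -1.7508, -0.269402)  len=0.5515
  (v23,v27,v28) [-++] → (-0.9653, -1.7508, -0.269402)–(-0.9653, -1.7508, -0.2821)  len=0.0127
  (v23,v28,v24) [-+-] → (-0.9653, -1.7508, -0.2821)–(-0.9653, -2.15189, -0.432594)  len=0.4284
  (v24,v28,v29) [-++] → (-0.9653, -2.15189, -0.432594)–(-0.9653, -2.2156, -0.4565)  len=0.0680
  (v24,v29,v20) [-+-] → (-0.9653, -2.2156, -0.4565)–(-0.9653, -2.45223, -0.0803844)  len=0.4444
  (v20,v29,v25) [-++] → (-0.9653, -2.45223, -0.0803844)–(-0.9653, -2.5028, 0)  len=0.0950

Chained into 2 loop(s):
  loop 1: 10 segments, perimeter = 2.6357
  loop 2: 10 segments, perimeter = 2.6357
Total perimeter = 5.271


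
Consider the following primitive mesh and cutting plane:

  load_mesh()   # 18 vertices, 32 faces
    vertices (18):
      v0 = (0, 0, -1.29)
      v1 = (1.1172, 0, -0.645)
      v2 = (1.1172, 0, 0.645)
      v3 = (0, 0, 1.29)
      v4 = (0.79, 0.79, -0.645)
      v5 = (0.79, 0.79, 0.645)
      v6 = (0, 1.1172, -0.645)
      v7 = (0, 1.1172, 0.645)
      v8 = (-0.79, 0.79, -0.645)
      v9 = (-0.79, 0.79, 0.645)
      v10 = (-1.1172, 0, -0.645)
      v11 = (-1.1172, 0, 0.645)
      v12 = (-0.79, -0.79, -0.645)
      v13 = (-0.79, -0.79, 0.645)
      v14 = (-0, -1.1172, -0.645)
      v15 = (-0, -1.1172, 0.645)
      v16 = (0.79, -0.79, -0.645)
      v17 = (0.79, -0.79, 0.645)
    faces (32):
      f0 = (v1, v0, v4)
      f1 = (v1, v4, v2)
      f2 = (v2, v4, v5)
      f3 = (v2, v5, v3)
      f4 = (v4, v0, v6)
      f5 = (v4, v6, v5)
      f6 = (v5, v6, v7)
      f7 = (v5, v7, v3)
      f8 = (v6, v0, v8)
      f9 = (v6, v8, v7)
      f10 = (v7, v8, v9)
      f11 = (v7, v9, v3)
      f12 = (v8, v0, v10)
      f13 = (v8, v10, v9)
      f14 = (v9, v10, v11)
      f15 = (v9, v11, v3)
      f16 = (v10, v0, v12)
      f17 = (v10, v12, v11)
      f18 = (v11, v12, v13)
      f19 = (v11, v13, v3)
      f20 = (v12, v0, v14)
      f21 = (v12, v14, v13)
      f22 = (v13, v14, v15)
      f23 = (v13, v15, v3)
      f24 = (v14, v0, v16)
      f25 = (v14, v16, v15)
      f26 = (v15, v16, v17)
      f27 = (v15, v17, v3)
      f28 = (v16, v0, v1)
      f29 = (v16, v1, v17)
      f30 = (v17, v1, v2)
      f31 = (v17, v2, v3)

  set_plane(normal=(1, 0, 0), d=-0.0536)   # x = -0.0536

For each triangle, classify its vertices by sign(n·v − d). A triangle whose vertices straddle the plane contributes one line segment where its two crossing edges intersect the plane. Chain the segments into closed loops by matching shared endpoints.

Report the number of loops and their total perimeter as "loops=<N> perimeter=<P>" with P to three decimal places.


loops=1 perimeter=7.610

Straddling triangles (12 of 32):
  (v6,v0,v8) [++-] → (-0.0536, 0.0536, -1.24624)–(-0.0536, 1.095, -0.645)  len=1.2025
  (v6,v8,v7) [+-+] → (-0.0536, 1.095, -0.645)–(-0.0536, 1.095, 0.557476)  len=1.2025
  (v7,v8,v9) [+--] → (-0.0536, 1.095, 0.557476)–(-0.0536, 1.095, 0.645)  len=0.0875
  (v7,v9,v3) [+-+] → (-0.0536, 1.095, 0.645)–(-0.0536, 0.0536, 1.24624)  len=1.2025
  (v8,v0,v10) [-+-] → (-0.0536, 0.0536, -1.24624)–(-0.0536, 0, -1.25905)  len=0.0551
  (v9,v11,v3) [--+] → (-0.0536, 0, 1.25905)–(-0.0536, 0.0536, 1.24624)  len=0.0551
  (v10,v0,v12) [-+-] → (-0.0536, 0, -1.25905)–(-0.0536, -0.0536, -1.24624)  len=0.0551
  (v11,v13,v3) [--+] → (-0.0536, -0.0536, 1.24624)–(-0.0536, 0, 1.25905)  len=0.0551
  (v12,v0,v14) [-++] → (-0.0536, -0.0536, -1.24624)–(-0.0536, -1.095, -0.645)  len=1.2025
  (v12,v14,v13) [-+-] → (-0.0536, -1.095, -0.645)–(-0.0536, -1.095, -0.557476)  len=0.0875
  (v13,v14,v15) [-++] → (-0.0536, -1.095, -0.557476)–(-0.0536, -1.095, 0.645)  len=1.2025
  (v13,v15,v3) [-++] → (-0.0536, -1.095, 0.645)–(-0.0536, -0.0536, 1.24624)  len=1.2025

Chained into 1 loop(s):
  loop 1: 12 segments, perimeter = 7.6104
Total perimeter = 7.610


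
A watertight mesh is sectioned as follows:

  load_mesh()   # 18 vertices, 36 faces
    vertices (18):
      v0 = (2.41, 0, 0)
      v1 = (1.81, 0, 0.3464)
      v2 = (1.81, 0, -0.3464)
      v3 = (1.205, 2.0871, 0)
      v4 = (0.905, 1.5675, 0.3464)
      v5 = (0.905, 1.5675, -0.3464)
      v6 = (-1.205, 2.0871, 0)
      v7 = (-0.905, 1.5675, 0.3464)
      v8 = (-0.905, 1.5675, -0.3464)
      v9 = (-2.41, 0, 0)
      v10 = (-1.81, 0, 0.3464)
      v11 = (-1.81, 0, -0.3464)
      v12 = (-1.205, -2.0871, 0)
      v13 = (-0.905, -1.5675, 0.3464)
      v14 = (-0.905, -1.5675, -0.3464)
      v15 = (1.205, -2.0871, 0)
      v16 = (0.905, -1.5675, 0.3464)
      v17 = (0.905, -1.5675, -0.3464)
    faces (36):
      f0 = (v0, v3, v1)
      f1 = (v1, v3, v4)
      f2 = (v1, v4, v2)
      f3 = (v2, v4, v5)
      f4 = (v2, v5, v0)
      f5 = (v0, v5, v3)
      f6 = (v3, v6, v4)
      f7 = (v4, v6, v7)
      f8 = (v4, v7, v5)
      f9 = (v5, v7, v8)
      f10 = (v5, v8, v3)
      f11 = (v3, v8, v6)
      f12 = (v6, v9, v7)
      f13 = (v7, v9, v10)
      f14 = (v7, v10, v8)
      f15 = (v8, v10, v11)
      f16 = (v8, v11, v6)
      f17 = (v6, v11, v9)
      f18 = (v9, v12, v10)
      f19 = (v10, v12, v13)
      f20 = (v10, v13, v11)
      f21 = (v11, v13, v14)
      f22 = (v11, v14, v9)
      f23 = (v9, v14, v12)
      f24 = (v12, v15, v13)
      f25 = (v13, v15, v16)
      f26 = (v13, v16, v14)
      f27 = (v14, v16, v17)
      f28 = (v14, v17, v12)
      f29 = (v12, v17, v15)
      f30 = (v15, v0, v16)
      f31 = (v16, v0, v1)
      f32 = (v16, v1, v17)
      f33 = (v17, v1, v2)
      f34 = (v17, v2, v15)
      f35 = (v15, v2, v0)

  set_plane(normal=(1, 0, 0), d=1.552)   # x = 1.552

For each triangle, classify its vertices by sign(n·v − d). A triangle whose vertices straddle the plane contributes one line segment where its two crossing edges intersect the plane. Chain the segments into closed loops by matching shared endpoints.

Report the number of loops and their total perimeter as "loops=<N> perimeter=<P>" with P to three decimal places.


Straddling triangles (12 of 36):
  (v0,v3,v1) [+-+] → (1.552, 1.48608, 0)–(1.552, 0.890036, 0.198679)  len=0.6283
  (v1,v3,v4) [+--] → (1.552, 0.890036, 0.198679)–(1.552, 0.446867, 0.3464)  len=0.4671
  (v1,v4,v2) [+-+] → (1.552, 0.446867, 0.3464)–(1.552, 0.446867, -0.148895)  len=0.4953
  (v2,v4,v5) [+--] → (1.552, 0.446867, -0.148895)–(1.552, 0.446867, -0.3464)  len=0.1975
  (v2,v5,v0) [+-+] → (1.552, 0.446867, -0.3464)–(1.552, 0.893631, -0.197483)  len=0.4709
  (v0,v5,v3) [+--] → (1.552, 0.893631, -0.197483)–(1.552, 1.48608, 0)  len=0.6245
  (v15,v0,v16) [-+-] → (1.552, -1.48608, 0)–(1.552, -0.893631, 0.197483)  len=0.6245
  (v16,v0,v1) [-++] → (1.552, -0.893631, 0.197483)–(1.552, -0.446867, 0.3464)  len=0.4709
  (v16,v1,v17) [-+-] → (1.552, -0.446867, 0.3464)–(1.552, -0.446867, 0.148895)  len=0.1975
  (v17,v1,v2) [-++] → (1.552, -0.446867, 0.148895)–(1.552, -0.446867, -0.3464)  len=0.4953
  (v17,v2,v15) [-+-] → (1.552, -0.446867, -0.3464)–(1.552, -0.890036, -0.198679)  len=0.4671
  (v15,v2,v0) [-++] → (1.552, -0.890036, -0.198679)–(1.552, -1.48608, 0)  len=0.6283

Chained into 2 loop(s):
  loop 1: 6 segments, perimeter = 2.8837
  loop 2: 6 segments, perimeter = 2.8837
Total perimeter = 5.767

loops=2 perimeter=5.767


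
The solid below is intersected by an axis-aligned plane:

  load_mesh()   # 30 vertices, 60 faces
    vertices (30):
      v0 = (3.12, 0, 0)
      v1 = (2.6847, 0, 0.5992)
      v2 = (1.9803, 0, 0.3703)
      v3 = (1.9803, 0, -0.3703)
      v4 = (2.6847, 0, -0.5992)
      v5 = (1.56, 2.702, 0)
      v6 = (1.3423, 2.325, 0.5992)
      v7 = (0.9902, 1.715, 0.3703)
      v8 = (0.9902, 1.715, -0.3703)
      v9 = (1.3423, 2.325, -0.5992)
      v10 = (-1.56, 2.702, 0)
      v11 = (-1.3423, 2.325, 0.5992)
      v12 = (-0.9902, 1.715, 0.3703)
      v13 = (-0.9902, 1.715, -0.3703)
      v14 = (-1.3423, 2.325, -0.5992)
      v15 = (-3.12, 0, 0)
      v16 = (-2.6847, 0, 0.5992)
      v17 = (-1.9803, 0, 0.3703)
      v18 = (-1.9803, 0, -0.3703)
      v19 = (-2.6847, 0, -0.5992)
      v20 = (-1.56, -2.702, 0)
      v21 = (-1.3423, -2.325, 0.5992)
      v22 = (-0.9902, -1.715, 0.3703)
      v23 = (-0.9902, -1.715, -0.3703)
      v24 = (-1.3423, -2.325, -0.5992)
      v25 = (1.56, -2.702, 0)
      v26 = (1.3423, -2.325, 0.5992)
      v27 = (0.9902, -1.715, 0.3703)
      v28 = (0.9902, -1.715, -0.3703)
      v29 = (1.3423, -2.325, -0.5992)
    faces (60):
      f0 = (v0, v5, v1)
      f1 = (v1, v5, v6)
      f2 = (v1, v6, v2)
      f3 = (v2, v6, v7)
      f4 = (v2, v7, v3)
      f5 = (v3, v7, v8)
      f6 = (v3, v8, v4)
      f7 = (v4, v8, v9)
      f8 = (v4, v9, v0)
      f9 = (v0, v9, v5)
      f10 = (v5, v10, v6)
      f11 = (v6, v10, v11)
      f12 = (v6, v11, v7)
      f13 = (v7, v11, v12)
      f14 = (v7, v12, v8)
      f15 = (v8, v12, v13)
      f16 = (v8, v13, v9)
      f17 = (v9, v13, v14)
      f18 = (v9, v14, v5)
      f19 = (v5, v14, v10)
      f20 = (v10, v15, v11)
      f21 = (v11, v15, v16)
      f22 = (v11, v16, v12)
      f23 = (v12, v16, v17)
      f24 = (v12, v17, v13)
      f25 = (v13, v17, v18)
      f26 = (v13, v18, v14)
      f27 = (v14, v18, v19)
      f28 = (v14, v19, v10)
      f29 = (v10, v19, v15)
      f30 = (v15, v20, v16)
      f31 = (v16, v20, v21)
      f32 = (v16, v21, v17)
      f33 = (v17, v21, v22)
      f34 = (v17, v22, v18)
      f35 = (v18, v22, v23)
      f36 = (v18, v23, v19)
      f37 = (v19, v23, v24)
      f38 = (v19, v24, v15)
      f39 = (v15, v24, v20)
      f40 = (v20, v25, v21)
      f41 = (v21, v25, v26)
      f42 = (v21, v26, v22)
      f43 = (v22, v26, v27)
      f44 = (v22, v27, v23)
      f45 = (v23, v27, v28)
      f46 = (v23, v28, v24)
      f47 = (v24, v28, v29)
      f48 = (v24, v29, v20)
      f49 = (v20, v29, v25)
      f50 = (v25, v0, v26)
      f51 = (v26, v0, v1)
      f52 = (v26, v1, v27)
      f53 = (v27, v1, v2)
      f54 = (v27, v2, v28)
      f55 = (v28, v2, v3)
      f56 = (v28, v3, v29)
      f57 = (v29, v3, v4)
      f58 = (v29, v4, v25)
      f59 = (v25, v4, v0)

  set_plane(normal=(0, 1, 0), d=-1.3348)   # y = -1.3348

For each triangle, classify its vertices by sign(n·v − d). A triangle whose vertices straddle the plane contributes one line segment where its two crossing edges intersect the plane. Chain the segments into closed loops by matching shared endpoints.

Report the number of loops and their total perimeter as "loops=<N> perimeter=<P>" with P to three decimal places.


Straddling triangles (20 of 60):
  (v15,v20,v16) [+-+] → (-2.34935, -1.3348, 0)–(-2.12909, -1.3348, 0.303193)  len=0.3748
  (v16,v20,v21) [+--] → (-2.12909, -1.3348, 0.303193)–(-1.91402, -1.3348, 0.5992)  len=0.3659
  (v16,v21,v17) [+-+] → (-1.91402, -1.3348, 0.5992)–(-1.61402, -1.3348, 0.501713)  len=0.3154
  (v17,v21,v22) [+--] → (-1.61402, -1.3348, 0.501713)–(-1.2097, -1.3348, 0.3703)  len=0.4251
  (v17,v22,v18) [+-+] → (-1.2097, -1.3348, 0.3703)–(-1.2097, -1.3348, 0.206116)  len=0.1642
  (v18,v22,v23) [+--] → (-1.2097, -1.3348, 0.206116)–(-1.2097, -1.3348, -0.3703)  len=0.5764
  (v18,v23,v19) [+-+] → (-1.2097, -1.3348, -0.3703)–(-1.36586, -1.3348, -0.421045)  len=0.1642
  (v19,v23,v24) [+--] → (-1.36586, -1.3348, -0.421045)–(-1.91402, -1.3348, -0.5992)  len=0.5764
  (v19,v24,v15) [+-+] → (-1.91402, -1.3348, -0.5992)–(-2.09941, -1.3348, -0.344005)  len=0.3154
  (v15,v24,v20) [+--] → (-2.09941, -1.3348, -0.344005)–(-2.34935, -1.3348, 0)  len=0.4252
  (v25,v0,v26) [-+-] → (2.34935, -1.3348, 0)–(2.09941, -1.3348, 0.344005)  len=0.4252
  (v26,v0,v1) [-++] → (2.09941, -1.3348, 0.344005)–(1.91402, -1.3348, 0.5992)  len=0.3154
  (v26,v1,v27) [-+-] → (1.91402, -1.3348, 0.5992)–(1.36586, -1.3348, 0.421045)  len=0.5764
  (v27,v1,v2) [-++] → (1.36586, -1.3348, 0.421045)–(1.2097, -1.3348, 0.3703)  len=0.1642
  (v27,v2,v28) [-+-] → (1.2097, -1.3348, 0.3703)–(1.2097, -1.3348, -0.206116)  len=0.5764
  (v28,v2,v3) [-++] → (1.2097, -1.3348, -0.206116)–(1.2097, -1.3348, -0.3703)  len=0.1642
  (v28,v3,v29) [-+-] → (1.2097, -1.3348, -0.3703)–(1.61402, -1.3348, -0.501713)  len=0.4251
  (v29,v3,v4) [-++] → (1.61402, -1.3348, -0.501713)–(1.91402, -1.3348, -0.5992)  len=0.3154
  (v29,v4,v25) [-+-] → (1.91402, -1.3348, -0.5992)–(2.12909, -1.3348, -0.303193)  len=0.3659
  (v25,v4,v0) [-++] → (2.12909, -1.3348, -0.303193)–(2.34935, -1.3348, 0)  len=0.3748

Chained into 2 loop(s):
  loop 1: 10 segments, perimeter = 3.7031
  loop 2: 10 segments, perimeter = 3.7031
Total perimeter = 7.406

loops=2 perimeter=7.406


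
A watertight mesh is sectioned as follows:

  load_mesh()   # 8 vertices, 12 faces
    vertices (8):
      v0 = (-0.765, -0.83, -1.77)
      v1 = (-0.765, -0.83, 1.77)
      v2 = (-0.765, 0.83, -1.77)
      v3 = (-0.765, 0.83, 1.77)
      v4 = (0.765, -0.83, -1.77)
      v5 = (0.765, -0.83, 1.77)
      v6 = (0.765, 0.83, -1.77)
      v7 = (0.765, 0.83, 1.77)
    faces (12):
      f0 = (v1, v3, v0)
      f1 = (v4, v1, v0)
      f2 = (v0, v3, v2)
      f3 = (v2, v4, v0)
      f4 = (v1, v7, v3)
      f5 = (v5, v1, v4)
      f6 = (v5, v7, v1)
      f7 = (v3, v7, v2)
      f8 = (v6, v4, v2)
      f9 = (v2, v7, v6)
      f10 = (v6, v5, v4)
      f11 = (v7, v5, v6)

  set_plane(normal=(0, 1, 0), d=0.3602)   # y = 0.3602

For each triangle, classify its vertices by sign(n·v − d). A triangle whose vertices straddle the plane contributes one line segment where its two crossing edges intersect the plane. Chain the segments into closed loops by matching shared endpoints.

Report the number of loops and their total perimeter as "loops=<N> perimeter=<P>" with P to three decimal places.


Straddling triangles (8 of 12):
  (v1,v3,v0) [-+-] → (-0.765, 0.3602, 1.77)–(-0.765, 0.3602, 0.768137)  len=1.0019
  (v0,v3,v2) [-++] → (-0.765, 0.3602, 0.768137)–(-0.765, 0.3602, -1.77)  len=2.5381
  (v2,v4,v0) [+--] → (-0.331992, 0.3602, -1.77)–(-0.765, 0.3602, -1.77)  len=0.4330
  (v1,v7,v3) [-++] → (0.331992, 0.3602, 1.77)–(-0.765, 0.3602, 1.77)  len=1.0970
  (v5,v7,v1) [-+-] → (0.765, 0.3602, 1.77)–(0.331992, 0.3602, 1.77)  len=0.4330
  (v6,v4,v2) [+-+] → (0.765, 0.3602, -1.77)–(-0.331992, 0.3602, -1.77)  len=1.0970
  (v6,v5,v4) [+--] → (0.765, 0.3602, -0.768137)–(0.765, 0.3602, -1.77)  len=1.0019
  (v7,v5,v6) [+-+] → (0.765, 0.3602, 1.77)–(0.765, 0.3602, -0.768137)  len=2.5381

Chained into 1 loop(s):
  loop 1: 8 segments, perimeter = 10.1400
Total perimeter = 10.140

loops=1 perimeter=10.140


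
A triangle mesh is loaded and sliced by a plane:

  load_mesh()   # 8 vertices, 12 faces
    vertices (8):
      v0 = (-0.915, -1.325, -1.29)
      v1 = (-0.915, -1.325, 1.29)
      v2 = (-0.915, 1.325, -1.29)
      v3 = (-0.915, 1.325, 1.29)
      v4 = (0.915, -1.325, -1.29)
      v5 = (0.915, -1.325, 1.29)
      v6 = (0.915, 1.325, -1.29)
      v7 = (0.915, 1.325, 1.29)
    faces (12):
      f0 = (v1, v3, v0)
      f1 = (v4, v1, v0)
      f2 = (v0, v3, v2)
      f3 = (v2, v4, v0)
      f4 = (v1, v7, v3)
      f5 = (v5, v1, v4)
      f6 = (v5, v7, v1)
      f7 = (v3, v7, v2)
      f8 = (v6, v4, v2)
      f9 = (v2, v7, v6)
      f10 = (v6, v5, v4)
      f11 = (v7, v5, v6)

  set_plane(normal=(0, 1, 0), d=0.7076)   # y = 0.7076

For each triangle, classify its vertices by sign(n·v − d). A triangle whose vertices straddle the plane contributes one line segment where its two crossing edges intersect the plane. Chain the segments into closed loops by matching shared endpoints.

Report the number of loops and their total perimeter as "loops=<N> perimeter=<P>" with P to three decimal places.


Straddling triangles (8 of 12):
  (v1,v3,v0) [-+-] → (-0.915, 0.7076, 1.29)–(-0.915, 0.7076, 0.688909)  len=0.6011
  (v0,v3,v2) [-++] → (-0.915, 0.7076, 0.688909)–(-0.915, 0.7076, -1.29)  len=1.9789
  (v2,v4,v0) [+--] → (-0.488645, 0.7076, -1.29)–(-0.915, 0.7076, -1.29)  len=0.4264
  (v1,v7,v3) [-++] → (0.488645, 0.7076, 1.29)–(-0.915, 0.7076, 1.29)  len=1.4036
  (v5,v7,v1) [-+-] → (0.915, 0.7076, 1.29)–(0.488645, 0.7076, 1.29)  len=0.4264
  (v6,v4,v2) [+-+] → (0.915, 0.7076, -1.29)–(-0.488645, 0.7076, -1.29)  len=1.4036
  (v6,v5,v4) [+--] → (0.915, 0.7076, -0.688909)–(0.915, 0.7076, -1.29)  len=0.6011
  (v7,v5,v6) [+-+] → (0.915, 0.7076, 1.29)–(0.915, 0.7076, -0.688909)  len=1.9789

Chained into 1 loop(s):
  loop 1: 8 segments, perimeter = 8.8200
Total perimeter = 8.820

loops=1 perimeter=8.820


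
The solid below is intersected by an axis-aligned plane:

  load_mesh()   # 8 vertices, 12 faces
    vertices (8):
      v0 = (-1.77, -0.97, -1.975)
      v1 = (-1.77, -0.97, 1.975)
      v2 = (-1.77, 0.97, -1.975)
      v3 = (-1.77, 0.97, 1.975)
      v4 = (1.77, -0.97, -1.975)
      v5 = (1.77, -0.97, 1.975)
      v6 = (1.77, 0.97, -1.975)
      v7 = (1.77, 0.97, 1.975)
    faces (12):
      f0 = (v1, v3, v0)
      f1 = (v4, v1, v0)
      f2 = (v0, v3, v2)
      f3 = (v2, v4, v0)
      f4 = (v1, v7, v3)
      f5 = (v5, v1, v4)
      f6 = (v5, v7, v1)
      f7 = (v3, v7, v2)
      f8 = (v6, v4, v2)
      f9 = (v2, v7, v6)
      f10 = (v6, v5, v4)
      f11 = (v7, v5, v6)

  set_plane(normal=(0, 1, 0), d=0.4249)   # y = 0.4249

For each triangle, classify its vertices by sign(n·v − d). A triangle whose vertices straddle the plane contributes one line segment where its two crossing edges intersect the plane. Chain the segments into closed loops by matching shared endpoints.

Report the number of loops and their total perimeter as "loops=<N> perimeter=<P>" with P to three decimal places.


Straddling triangles (8 of 12):
  (v1,v3,v0) [-+-] → (-1.77, 0.4249, 1.975)–(-1.77, 0.4249, 0.865131)  len=1.1099
  (v0,v3,v2) [-++] → (-1.77, 0.4249, 0.865131)–(-1.77, 0.4249, -1.975)  len=2.8401
  (v2,v4,v0) [+--] → (-0.775333, 0.4249, -1.975)–(-1.77, 0.4249, -1.975)  len=0.9947
  (v1,v7,v3) [-++] → (0.775333, 0.4249, 1.975)–(-1.77, 0.4249, 1.975)  len=2.5453
  (v5,v7,v1) [-+-] → (1.77, 0.4249, 1.975)–(0.775333, 0.4249, 1.975)  len=0.9947
  (v6,v4,v2) [+-+] → (1.77, 0.4249, -1.975)–(-0.775333, 0.4249, -1.975)  len=2.5453
  (v6,v5,v4) [+--] → (1.77, 0.4249, -0.865131)–(1.77, 0.4249, -1.975)  len=1.1099
  (v7,v5,v6) [+-+] → (1.77, 0.4249, 1.975)–(1.77, 0.4249, -0.865131)  len=2.8401

Chained into 1 loop(s):
  loop 1: 8 segments, perimeter = 14.9800
Total perimeter = 14.980

loops=1 perimeter=14.980


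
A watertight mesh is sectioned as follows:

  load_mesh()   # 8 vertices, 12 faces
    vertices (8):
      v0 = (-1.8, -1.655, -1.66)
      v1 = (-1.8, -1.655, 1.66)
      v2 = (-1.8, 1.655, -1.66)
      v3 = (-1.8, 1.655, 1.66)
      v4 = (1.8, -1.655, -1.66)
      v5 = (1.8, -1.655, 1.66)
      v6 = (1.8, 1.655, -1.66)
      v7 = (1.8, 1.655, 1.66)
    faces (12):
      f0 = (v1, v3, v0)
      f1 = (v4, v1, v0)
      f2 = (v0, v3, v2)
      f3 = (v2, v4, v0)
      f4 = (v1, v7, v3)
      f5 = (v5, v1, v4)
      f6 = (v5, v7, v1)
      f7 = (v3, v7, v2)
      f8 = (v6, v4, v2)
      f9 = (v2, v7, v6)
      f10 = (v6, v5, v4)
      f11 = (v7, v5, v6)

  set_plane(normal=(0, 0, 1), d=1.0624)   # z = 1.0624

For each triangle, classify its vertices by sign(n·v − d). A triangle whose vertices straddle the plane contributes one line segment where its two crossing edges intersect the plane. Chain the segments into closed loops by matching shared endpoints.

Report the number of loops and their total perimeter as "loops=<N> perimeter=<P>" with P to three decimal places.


loops=1 perimeter=13.820

Straddling triangles (8 of 12):
  (v1,v3,v0) [++-] → (-1.8, 1.0592, 1.0624)–(-1.8, -1.655, 1.0624)  len=2.7142
  (v4,v1,v0) [-+-] → (-1.152, -1.655, 1.0624)–(-1.8, -1.655, 1.0624)  len=0.6480
  (v0,v3,v2) [-+-] → (-1.8, 1.0592, 1.0624)–(-1.8, 1.655, 1.0624)  len=0.5958
  (v5,v1,v4) [++-] → (-1.152, -1.655, 1.0624)–(1.8, -1.655, 1.0624)  len=2.9520
  (v3,v7,v2) [++-] → (1.152, 1.655, 1.0624)–(-1.8, 1.655, 1.0624)  len=2.9520
  (v2,v7,v6) [-+-] → (1.152, 1.655, 1.0624)–(1.8, 1.655, 1.0624)  len=0.6480
  (v6,v5,v4) [-+-] → (1.8, -1.0592, 1.0624)–(1.8, -1.655, 1.0624)  len=0.5958
  (v7,v5,v6) [++-] → (1.8, -1.0592, 1.0624)–(1.8, 1.655, 1.0624)  len=2.7142

Chained into 1 loop(s):
  loop 1: 8 segments, perimeter = 13.8200
Total perimeter = 13.820


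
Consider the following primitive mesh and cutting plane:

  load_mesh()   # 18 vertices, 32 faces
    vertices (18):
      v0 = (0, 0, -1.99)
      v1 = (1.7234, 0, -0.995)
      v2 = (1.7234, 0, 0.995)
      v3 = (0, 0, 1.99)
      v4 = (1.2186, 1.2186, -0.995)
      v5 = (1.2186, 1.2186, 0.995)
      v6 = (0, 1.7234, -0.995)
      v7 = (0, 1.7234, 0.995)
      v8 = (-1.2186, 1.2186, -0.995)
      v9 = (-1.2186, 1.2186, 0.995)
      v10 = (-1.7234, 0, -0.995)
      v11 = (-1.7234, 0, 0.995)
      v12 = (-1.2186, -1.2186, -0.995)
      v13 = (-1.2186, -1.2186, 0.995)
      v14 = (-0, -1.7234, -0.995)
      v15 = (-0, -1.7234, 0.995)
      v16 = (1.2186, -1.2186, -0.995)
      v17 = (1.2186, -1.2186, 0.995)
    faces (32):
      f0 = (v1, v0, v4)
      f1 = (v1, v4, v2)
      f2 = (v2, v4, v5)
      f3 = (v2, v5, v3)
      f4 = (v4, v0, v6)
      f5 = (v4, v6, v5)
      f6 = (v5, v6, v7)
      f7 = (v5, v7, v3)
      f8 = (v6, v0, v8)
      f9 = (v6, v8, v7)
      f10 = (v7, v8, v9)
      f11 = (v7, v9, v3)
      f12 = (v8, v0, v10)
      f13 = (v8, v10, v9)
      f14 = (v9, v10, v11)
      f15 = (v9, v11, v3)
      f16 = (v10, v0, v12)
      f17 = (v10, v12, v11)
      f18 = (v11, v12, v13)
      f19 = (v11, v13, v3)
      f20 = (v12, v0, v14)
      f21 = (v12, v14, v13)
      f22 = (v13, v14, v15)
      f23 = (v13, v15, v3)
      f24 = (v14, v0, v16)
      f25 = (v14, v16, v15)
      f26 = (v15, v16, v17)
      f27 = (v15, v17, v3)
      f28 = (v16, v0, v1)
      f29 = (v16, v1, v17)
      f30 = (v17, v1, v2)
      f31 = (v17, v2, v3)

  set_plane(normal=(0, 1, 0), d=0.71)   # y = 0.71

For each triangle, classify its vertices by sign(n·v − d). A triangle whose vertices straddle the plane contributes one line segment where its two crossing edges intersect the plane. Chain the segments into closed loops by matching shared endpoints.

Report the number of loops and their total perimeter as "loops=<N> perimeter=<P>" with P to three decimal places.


Straddling triangles (12 of 32):
  (v1,v0,v4) [--+] → (0.71, 0.71, -1.41028)–(1.42929, 0.71, -0.995)  len=0.8306
  (v1,v4,v2) [-+-] → (1.42929, 0.71, -0.995)–(1.42929, 0.71, -0.164445)  len=0.8306
  (v2,v4,v5) [-++] → (1.42929, 0.71, -0.164445)–(1.42929, 0.71, 0.995)  len=1.1594
  (v2,v5,v3) [-+-] → (1.42929, 0.71, 0.995)–(0.71, 0.71, 1.41028)  len=0.8306
  (v4,v0,v6) [+-+] → (0.71, 0.71, -1.41028)–(0, 0.71, -1.58008)  len=0.7300
  (v5,v7,v3) [++-] → (0, 0.71, 1.58008)–(0.71, 0.71, 1.41028)  len=0.7300
  (v6,v0,v8) [+-+] → (0, 0.71, -1.58008)–(-0.71, 0.71, -1.41028)  len=0.7300
  (v7,v9,v3) [++-] → (-0.71, 0.71, 1.41028)–(0, 0.71, 1.58008)  len=0.7300
  (v8,v0,v10) [+--] → (-0.71, 0.71, -1.41028)–(-1.42929, 0.71, -0.995)  len=0.8306
  (v8,v10,v9) [+-+] → (-1.42929, 0.71, -0.995)–(-1.42929, 0.71, 0.164445)  len=1.1594
  (v9,v10,v11) [+--] → (-1.42929, 0.71, 0.164445)–(-1.42929, 0.71, 0.995)  len=0.8306
  (v9,v11,v3) [+--] → (-1.42929, 0.71, 0.995)–(-0.71, 0.71, 1.41028)  len=0.8306

Chained into 1 loop(s):
  loop 1: 12 segments, perimeter = 10.2223
Total perimeter = 10.222

loops=1 perimeter=10.222


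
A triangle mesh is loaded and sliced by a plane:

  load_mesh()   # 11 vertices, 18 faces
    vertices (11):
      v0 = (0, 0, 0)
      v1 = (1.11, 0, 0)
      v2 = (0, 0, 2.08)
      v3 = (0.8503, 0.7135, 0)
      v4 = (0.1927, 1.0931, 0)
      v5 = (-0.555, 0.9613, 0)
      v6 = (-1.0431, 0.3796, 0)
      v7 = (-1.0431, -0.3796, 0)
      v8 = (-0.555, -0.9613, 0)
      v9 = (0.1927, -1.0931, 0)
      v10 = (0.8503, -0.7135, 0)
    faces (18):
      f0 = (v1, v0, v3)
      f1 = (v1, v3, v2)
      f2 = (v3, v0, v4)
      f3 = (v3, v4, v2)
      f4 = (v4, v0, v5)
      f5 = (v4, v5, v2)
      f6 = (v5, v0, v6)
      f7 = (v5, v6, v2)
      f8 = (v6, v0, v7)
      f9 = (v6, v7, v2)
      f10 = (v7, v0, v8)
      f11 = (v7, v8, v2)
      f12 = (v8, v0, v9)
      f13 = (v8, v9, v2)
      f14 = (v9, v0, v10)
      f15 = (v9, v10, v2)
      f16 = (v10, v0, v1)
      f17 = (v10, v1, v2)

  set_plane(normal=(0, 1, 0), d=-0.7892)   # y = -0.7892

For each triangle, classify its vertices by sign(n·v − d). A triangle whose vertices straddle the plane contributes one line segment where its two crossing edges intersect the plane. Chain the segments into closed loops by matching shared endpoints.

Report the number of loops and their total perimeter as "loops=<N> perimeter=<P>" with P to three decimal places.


loops=1 perimeter=3.312

Straddling triangles (6 of 18):
  (v7,v0,v8) [++-] → (-0.455639, -0.7892, 0)–(-0.699408, -0.7892, 0)  len=0.2438
  (v7,v8,v2) [+-+] → (-0.699408, -0.7892, 0)–(-0.455639, -0.7892, 0.372379)  len=0.4451
  (v8,v0,v9) [-+-] → (-0.455639, -0.7892, 0)–(0.139126, -0.7892, 0)  len=0.5948
  (v8,v9,v2) [--+] → (0.139126, -0.7892, 0.578275)–(-0.455639, -0.7892, 0.372379)  len=0.6294
  (v9,v0,v10) [-++] → (0.139126, -0.7892, 0)–(0.719161, -0.7892, 0)  len=0.5800
  (v9,v10,v2) [-++] → (0.719161, -0.7892, 0)–(0.139126, -0.7892, 0.578275)  len=0.8190

Chained into 1 loop(s):
  loop 1: 6 segments, perimeter = 3.3121
Total perimeter = 3.312


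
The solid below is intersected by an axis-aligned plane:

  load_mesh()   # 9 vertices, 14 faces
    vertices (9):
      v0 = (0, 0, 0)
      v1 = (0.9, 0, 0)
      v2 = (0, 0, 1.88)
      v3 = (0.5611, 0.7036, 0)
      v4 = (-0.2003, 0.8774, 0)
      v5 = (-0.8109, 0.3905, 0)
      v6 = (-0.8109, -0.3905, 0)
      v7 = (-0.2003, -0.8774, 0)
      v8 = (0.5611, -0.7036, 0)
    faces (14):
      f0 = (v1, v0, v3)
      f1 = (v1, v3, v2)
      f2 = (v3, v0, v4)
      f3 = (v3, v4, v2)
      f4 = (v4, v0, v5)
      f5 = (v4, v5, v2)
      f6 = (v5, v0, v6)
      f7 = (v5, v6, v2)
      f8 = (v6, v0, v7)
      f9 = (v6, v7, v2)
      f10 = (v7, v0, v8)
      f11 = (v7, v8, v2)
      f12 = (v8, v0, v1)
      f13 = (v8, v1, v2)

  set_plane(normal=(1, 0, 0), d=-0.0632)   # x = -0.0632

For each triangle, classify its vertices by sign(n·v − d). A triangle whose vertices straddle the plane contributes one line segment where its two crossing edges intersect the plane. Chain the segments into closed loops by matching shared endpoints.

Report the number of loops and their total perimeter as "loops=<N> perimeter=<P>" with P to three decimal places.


loops=1 perimeter=5.588

Straddling triangles (10 of 14):
  (v3,v0,v4) [++-] → (-0.0632, 0.276843, 0)–(-0.0632, 0.846105, 0)  len=0.5693
  (v3,v4,v2) [+-+] → (-0.0632, 0.846105, 0)–(-0.0632, 0.276843, 1.28681)  len=1.4071
  (v4,v0,v5) [-+-] → (-0.0632, 0.276843, 0)–(-0.0632, 0.0304348, 0)  len=0.2464
  (v4,v5,v2) [--+] → (-0.0632, 0.0304348, 1.73348)–(-0.0632, 0.276843, 1.28681)  len=0.5101
  (v5,v0,v6) [-+-] → (-0.0632, 0.0304348, 0)–(-0.0632, -0.0304348, 0)  len=0.0609
  (v5,v6,v2) [--+] → (-0.0632, -0.0304348, 1.73348)–(-0.0632, 0.0304348, 1.73348)  len=0.0609
  (v6,v0,v7) [-+-] → (-0.0632, -0.0304348, 0)–(-0.0632, -0.276843, 0)  len=0.2464
  (v6,v7,v2) [--+] → (-0.0632, -0.276843, 1.28681)–(-0.0632, -0.0304348, 1.73348)  len=0.5101
  (v7,v0,v8) [-++] → (-0.0632, -0.276843, 0)–(-0.0632, -0.846105, 0)  len=0.5693
  (v7,v8,v2) [-++] → (-0.0632, -0.846105, 0)–(-0.0632, -0.276843, 1.28681)  len=1.4071

Chained into 1 loop(s):
  loop 1: 10 segments, perimeter = 5.5875
Total perimeter = 5.588
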